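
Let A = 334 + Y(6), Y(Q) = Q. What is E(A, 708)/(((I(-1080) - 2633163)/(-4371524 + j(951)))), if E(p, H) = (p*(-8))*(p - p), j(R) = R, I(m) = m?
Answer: 0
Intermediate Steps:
A = 340 (A = 334 + 6 = 340)
E(p, H) = 0 (E(p, H) = -8*p*0 = 0)
E(A, 708)/(((I(-1080) - 2633163)/(-4371524 + j(951)))) = 0/(((-1080 - 2633163)/(-4371524 + 951))) = 0/((-2634243/(-4370573))) = 0/((-2634243*(-1/4370573))) = 0/(2634243/4370573) = 0*(4370573/2634243) = 0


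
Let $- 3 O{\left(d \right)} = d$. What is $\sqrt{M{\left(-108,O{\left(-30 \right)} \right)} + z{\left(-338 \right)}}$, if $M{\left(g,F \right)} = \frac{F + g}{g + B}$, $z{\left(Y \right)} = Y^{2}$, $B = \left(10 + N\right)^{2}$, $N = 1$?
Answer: $\frac{\sqrt{19305962}}{13} \approx 337.99$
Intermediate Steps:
$B = 121$ ($B = \left(10 + 1\right)^{2} = 11^{2} = 121$)
$O{\left(d \right)} = - \frac{d}{3}$
$M{\left(g,F \right)} = \frac{F + g}{121 + g}$ ($M{\left(g,F \right)} = \frac{F + g}{g + 121} = \frac{F + g}{121 + g}$)
$\sqrt{M{\left(-108,O{\left(-30 \right)} \right)} + z{\left(-338 \right)}} = \sqrt{\frac{\left(- \frac{1}{3}\right) \left(-30\right) - 108}{121 - 108} + \left(-338\right)^{2}} = \sqrt{\frac{10 - 108}{13} + 114244} = \sqrt{\frac{1}{13} \left(-98\right) + 114244} = \sqrt{- \frac{98}{13} + 114244} = \sqrt{\frac{1485074}{13}} = \frac{\sqrt{19305962}}{13}$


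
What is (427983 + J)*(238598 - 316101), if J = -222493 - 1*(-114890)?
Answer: -24830411140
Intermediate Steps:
J = -107603 (J = -222493 + 114890 = -107603)
(427983 + J)*(238598 - 316101) = (427983 - 107603)*(238598 - 316101) = 320380*(-77503) = -24830411140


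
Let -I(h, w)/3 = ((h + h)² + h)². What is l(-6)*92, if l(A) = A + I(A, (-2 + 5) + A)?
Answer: -5256696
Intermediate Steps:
I(h, w) = -3*(h + 4*h²)² (I(h, w) = -3*((h + h)² + h)² = -3*((2*h)² + h)² = -3*(4*h² + h)² = -3*(h + 4*h²)²)
l(A) = A - 3*A²*(1 + 4*A)²
l(-6)*92 = -6*(1 - 3*(-6)*(1 + 4*(-6))²)*92 = -6*(1 - 3*(-6)*(1 - 24)²)*92 = -6*(1 - 3*(-6)*(-23)²)*92 = -6*(1 - 3*(-6)*529)*92 = -6*(1 + 9522)*92 = -6*9523*92 = -57138*92 = -5256696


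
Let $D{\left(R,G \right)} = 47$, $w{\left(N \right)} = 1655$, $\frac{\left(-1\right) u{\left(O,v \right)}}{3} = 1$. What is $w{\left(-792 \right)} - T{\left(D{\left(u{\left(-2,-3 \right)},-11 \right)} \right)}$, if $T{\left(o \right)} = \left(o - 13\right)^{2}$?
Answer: $499$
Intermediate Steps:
$u{\left(O,v \right)} = -3$ ($u{\left(O,v \right)} = \left(-3\right) 1 = -3$)
$T{\left(o \right)} = \left(-13 + o\right)^{2}$
$w{\left(-792 \right)} - T{\left(D{\left(u{\left(-2,-3 \right)},-11 \right)} \right)} = 1655 - \left(-13 + 47\right)^{2} = 1655 - 34^{2} = 1655 - 1156 = 499$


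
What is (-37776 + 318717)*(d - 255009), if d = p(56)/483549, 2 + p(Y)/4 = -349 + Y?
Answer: -11547550523487287/161183 ≈ -7.1643e+10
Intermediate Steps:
p(Y) = -1404 + 4*Y (p(Y) = -8 + 4*(-349 + Y) = -8 + (-1396 + 4*Y) = -1404 + 4*Y)
d = -1180/483549 (d = (-1404 + 4*56)/483549 = (-1404 + 224)*(1/483549) = -1180*1/483549 = -1180/483549 ≈ -0.0024403)
(-37776 + 318717)*(d - 255009) = (-37776 + 318717)*(-1180/483549 - 255009) = 280941*(-123309348121/483549) = -11547550523487287/161183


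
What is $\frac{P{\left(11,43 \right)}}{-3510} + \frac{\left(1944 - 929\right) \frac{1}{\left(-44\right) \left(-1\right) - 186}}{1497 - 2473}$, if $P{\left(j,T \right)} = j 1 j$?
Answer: $- \frac{6603491}{243228960} \approx -0.027149$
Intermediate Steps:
$P{\left(j,T \right)} = j^{2}$ ($P{\left(j,T \right)} = j j = j^{2}$)
$\frac{P{\left(11,43 \right)}}{-3510} + \frac{\left(1944 - 929\right) \frac{1}{\left(-44\right) \left(-1\right) - 186}}{1497 - 2473} = \frac{11^{2}}{-3510} + \frac{\left(1944 - 929\right) \frac{1}{\left(-44\right) \left(-1\right) - 186}}{1497 - 2473} = 121 \left(- \frac{1}{3510}\right) + \frac{1015 \frac{1}{44 - 186}}{1497 - 2473} = - \frac{121}{3510} + \frac{1015 \frac{1}{-142}}{-976} = - \frac{121}{3510} + 1015 \left(- \frac{1}{142}\right) \left(- \frac{1}{976}\right) = - \frac{121}{3510} - - \frac{1015}{138592} = - \frac{121}{3510} + \frac{1015}{138592} = - \frac{6603491}{243228960}$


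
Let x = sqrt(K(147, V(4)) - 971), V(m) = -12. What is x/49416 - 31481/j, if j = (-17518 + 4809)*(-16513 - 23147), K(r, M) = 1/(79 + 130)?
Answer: -31481/504038940 + I*sqrt(42414042)/10327944 ≈ -6.2458e-5 + 0.00063058*I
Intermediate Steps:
K(r, M) = 1/209
x = I*sqrt(42414042)/209 (x = sqrt(1/209 - 971) = sqrt(-202938/209) = I*sqrt(42414042)/209 ≈ 31.161*I)
j = 504038940 (j = -12709*(-39660) = 504038940)
x/49416 - 31481/j = (I*sqrt(42414042)/209)/49416 - 31481/504038940 = (I*sqrt(42414042)/209)*(1/49416) - 31481*1/504038940 = I*sqrt(42414042)/10327944 - 31481/504038940 = -31481/504038940 + I*sqrt(42414042)/10327944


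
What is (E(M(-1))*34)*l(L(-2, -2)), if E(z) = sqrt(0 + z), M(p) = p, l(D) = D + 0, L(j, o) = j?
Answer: -68*I ≈ -68.0*I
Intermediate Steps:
l(D) = D
E(z) = sqrt(z)
(E(M(-1))*34)*l(L(-2, -2)) = (sqrt(-1)*34)*(-2) = (I*34)*(-2) = (34*I)*(-2) = -68*I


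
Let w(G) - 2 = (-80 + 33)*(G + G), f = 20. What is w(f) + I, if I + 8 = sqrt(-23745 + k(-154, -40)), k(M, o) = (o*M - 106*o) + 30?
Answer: -1886 + I*sqrt(13315) ≈ -1886.0 + 115.39*I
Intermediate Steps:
k(M, o) = 30 - 106*o + M*o (k(M, o) = (M*o - 106*o) + 30 = (-106*o + M*o) + 30 = 30 - 106*o + M*o)
I = -8 + I*sqrt(13315) (I = -8 + sqrt(-23745 + (30 - 106*(-40) - 154*(-40))) = -8 + sqrt(-23745 + (30 + 4240 + 6160)) = -8 + sqrt(-23745 + 10430) = -8 + sqrt(-13315) = -8 + I*sqrt(13315) ≈ -8.0 + 115.39*I)
w(G) = 2 - 94*G (w(G) = 2 + (-80 + 33)*(G + G) = 2 - 94*G)
w(f) + I = (2 - 94*20) + (-8 + I*sqrt(13315)) = (2 - 1880) + (-8 + I*sqrt(13315)) = -1878 + (-8 + I*sqrt(13315)) = -1886 + I*sqrt(13315)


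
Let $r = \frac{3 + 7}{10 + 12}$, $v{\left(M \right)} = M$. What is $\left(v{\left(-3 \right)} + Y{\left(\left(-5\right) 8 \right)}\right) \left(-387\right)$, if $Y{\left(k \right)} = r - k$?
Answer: $- \frac{159444}{11} \approx -14495.0$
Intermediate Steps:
$r = \frac{5}{11}$ ($r = \frac{10}{22} = 10 \cdot \frac{1}{22} = \frac{5}{11} \approx 0.45455$)
$Y{\left(k \right)} = \frac{5}{11} - k$
$\left(v{\left(-3 \right)} + Y{\left(\left(-5\right) 8 \right)}\right) \left(-387\right) = \left(-3 - \left(- \frac{5}{11} - 40\right)\right) \left(-387\right) = \left(-3 + \left(\frac{5}{11} - -40\right)\right) \left(-387\right) = \left(-3 + \left(\frac{5}{11} + 40\right)\right) \left(-387\right) = \left(-3 + \frac{445}{11}\right) \left(-387\right) = \frac{412}{11} \left(-387\right) = - \frac{159444}{11}$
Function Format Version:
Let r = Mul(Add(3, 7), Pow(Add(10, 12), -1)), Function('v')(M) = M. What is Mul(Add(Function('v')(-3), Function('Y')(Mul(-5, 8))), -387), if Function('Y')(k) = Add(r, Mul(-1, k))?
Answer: Rational(-159444, 11) ≈ -14495.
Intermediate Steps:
r = Rational(5, 11) (r = Mul(10, Pow(22, -1)) = Mul(10, Rational(1, 22)) = Rational(5, 11) ≈ 0.45455)
Function('Y')(k) = Add(Rational(5, 11), Mul(-1, k))
Mul(Add(Function('v')(-3), Function('Y')(Mul(-5, 8))), -387) = Mul(Add(-3, Add(Rational(5, 11), Mul(-1, Mul(-5, 8)))), -387) = Mul(Add(-3, Add(Rational(5, 11), Mul(-1, -40))), -387) = Mul(Add(-3, Add(Rational(5, 11), 40)), -387) = Mul(Add(-3, Rational(445, 11)), -387) = Mul(Rational(412, 11), -387) = Rational(-159444, 11)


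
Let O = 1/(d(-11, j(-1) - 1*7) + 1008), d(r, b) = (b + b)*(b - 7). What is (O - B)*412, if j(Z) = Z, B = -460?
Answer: 59130343/312 ≈ 1.8952e+5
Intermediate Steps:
d(r, b) = 2*b*(-7 + b) (d(r, b) = (2*b)*(-7 + b) = 2*b*(-7 + b))
O = 1/1248 (O = 1/(2*(-1 - 1*7)*(-7 + (-1 - 1*7)) + 1008) = 1/(2*(-1 - 7)*(-7 + (-1 - 7)) + 1008) = 1/(2*(-8)*(-7 - 8) + 1008) = 1/(2*(-8)*(-15) + 1008) = 1/(240 + 1008) = 1/1248 ≈ 0.00080128)
(O - B)*412 = (1/1248 - 1*(-460))*412 = (1/1248 + 460)*412 = (574081/1248)*412 = 59130343/312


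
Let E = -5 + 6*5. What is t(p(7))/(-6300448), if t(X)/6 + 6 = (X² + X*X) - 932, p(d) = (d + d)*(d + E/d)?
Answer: -64305/1575112 ≈ -0.040826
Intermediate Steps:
E = 25 (E = -5 + 30 = 25)
p(d) = 2*d*(d + 25/d) (p(d) = (d + d)*(d + 25/d) = (2*d)*(d + 25/d) = 2*d*(d + 25/d))
t(X) = -5628 + 12*X² (t(X) = -36 + 6*((X² + X*X) - 932) = -36 + 6*((X² + X²) - 932) = -36 + 6*(2*X² - 932) = -36 + 6*(-932 + 2*X²) = -36 + (-5592 + 12*X²) = -5628 + 12*X²)
t(p(7))/(-6300448) = (-5628 + 12*(50 + 2*7²)²)/(-6300448) = (-5628 + 12*(50 + 2*49)²)*(-1/6300448) = (-5628 + 12*(50 + 98)²)*(-1/6300448) = (-5628 + 12*148²)*(-1/6300448) = (-5628 + 12*21904)*(-1/6300448) = (-5628 + 262848)*(-1/6300448) = 257220*(-1/6300448) = -64305/1575112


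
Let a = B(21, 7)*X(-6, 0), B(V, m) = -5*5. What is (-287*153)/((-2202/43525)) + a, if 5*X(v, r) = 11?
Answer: 637035055/734 ≈ 8.6790e+5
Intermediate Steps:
B(V, m) = -25
X(v, r) = 11/5 (X(v, r) = (⅕)*11 = 11/5)
a = -55 (a = -25*11/5 = -55)
(-287*153)/((-2202/43525)) + a = (-287*153)/((-2202/43525)) - 55 = -43911/((-2202*1/43525)) - 55 = -43911/(-2202/43525) - 55 = -43911*(-43525/2202) - 55 = 637075425/734 - 55 = 637035055/734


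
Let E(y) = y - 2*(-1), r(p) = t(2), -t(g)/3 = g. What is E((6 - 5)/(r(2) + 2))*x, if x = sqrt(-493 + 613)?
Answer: 7*sqrt(30)/2 ≈ 19.170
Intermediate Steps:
t(g) = -3*g
r(p) = -6 (r(p) = -3*2 = -6)
E(y) = 2 + y (E(y) = y + 2 = 2 + y)
x = 2*sqrt(30) (x = sqrt(120) = 2*sqrt(30) ≈ 10.954)
E((6 - 5)/(r(2) + 2))*x = (2 + (6 - 5)/(-6 + 2))*(2*sqrt(30)) = (2 + 1/(-4))*(2*sqrt(30)) = (2 + 1*(-1/4))*(2*sqrt(30)) = (2 - 1/4)*(2*sqrt(30)) = 7*(2*sqrt(30))/4 = 7*sqrt(30)/2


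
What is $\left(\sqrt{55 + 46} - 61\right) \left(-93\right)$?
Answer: $5673 - 93 \sqrt{101} \approx 4738.4$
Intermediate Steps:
$\left(\sqrt{55 + 46} - 61\right) \left(-93\right) = \left(\sqrt{101} - 61\right) \left(-93\right) = \left(-61 + \sqrt{101}\right) \left(-93\right) = 5673 - 93 \sqrt{101}$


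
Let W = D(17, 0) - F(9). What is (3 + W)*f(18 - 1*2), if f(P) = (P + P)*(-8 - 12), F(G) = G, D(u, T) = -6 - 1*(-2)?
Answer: 6400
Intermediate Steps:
D(u, T) = -4 (D(u, T) = -6 + 2 = -4)
W = -13 (W = -4 - 1*9 = -4 - 9 = -13)
f(P) = -40*P (f(P) = (2*P)*(-20) = -40*P)
(3 + W)*f(18 - 1*2) = (3 - 13)*(-40*(18 - 1*2)) = -(-400)*(18 - 2) = -(-400)*16 = -10*(-640) = 6400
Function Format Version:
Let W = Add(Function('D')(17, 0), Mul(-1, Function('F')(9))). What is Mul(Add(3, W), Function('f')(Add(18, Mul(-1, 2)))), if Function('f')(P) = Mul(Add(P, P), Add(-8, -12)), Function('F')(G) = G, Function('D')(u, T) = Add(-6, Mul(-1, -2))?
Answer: 6400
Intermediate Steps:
Function('D')(u, T) = -4 (Function('D')(u, T) = Add(-6, 2) = -4)
W = -13 (W = Add(-4, Mul(-1, 9)) = Add(-4, -9) = -13)
Function('f')(P) = Mul(-40, P) (Function('f')(P) = Mul(Mul(2, P), -20) = Mul(-40, P))
Mul(Add(3, W), Function('f')(Add(18, Mul(-1, 2)))) = Mul(Add(3, -13), Mul(-40, Add(18, Mul(-1, 2)))) = Mul(-10, Mul(-40, Add(18, -2))) = Mul(-10, Mul(-40, 16)) = Mul(-10, -640) = 6400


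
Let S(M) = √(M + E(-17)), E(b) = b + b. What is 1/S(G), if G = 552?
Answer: √518/518 ≈ 0.043938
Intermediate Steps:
E(b) = 2*b
S(M) = √(-34 + M) (S(M) = √(M + 2*(-17)) = √(M - 34) = √(-34 + M))
1/S(G) = 1/(√(-34 + 552)) = 1/(√518) = √518/518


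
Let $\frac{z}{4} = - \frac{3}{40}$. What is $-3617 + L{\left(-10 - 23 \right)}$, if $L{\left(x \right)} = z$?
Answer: $- \frac{36173}{10} \approx -3617.3$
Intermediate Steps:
$z = - \frac{3}{10}$ ($z = 4 \left(- \frac{3}{40}\right) = - \frac{3}{10} \approx -0.3$)
$L{\left(x \right)} = - \frac{3}{10}$
$-3617 + L{\left(-10 - 23 \right)} = -3617 - \frac{3}{10} = - \frac{36173}{10}$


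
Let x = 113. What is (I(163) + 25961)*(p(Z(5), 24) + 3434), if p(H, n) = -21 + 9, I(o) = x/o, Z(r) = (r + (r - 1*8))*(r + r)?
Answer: 14481069032/163 ≈ 8.8841e+7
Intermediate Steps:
Z(r) = 2*r*(-8 + 2*r) (Z(r) = (r + (r - 8))*(2*r) = (r + (-8 + r))*(2*r) = (-8 + 2*r)*(2*r) = 2*r*(-8 + 2*r))
I(o) = 113/o
p(H, n) = -12
(I(163) + 25961)*(p(Z(5), 24) + 3434) = (113/163 + 25961)*(-12 + 3434) = (113*(1/163) + 25961)*3422 = (113/163 + 25961)*3422 = (4231756/163)*3422 = 14481069032/163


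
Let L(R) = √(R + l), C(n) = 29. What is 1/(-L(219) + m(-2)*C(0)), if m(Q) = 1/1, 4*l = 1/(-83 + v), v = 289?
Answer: 23896/512527 + 2*√37174142/512527 ≈ 0.070416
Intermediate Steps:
l = 1/824 (l = 1/(4*(-83 + 289)) = (¼)/206 = (¼)*(1/206) = 1/824 ≈ 0.0012136)
m(Q) = 1
L(R) = √(1/824 + R) (L(R) = √(R + 1/824) = √(1/824 + R))
1/(-L(219) + m(-2)*C(0)) = 1/(-√(206 + 169744*219)/412 + 1*29) = 1/(-√(206 + 37173936)/412 + 29) = 1/(-√37174142/412 + 29) = 1/(29 - √37174142/412)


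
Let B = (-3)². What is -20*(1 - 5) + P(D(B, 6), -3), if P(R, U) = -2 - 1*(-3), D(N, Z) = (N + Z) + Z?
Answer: 81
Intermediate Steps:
B = 9
D(N, Z) = N + 2*Z
P(R, U) = 1 (P(R, U) = -2 + 3 = 1)
-20*(1 - 5) + P(D(B, 6), -3) = -20*(1 - 5) + 1 = -20*(-4) + 1 = -10*(-8) + 1 = 80 + 1 = 81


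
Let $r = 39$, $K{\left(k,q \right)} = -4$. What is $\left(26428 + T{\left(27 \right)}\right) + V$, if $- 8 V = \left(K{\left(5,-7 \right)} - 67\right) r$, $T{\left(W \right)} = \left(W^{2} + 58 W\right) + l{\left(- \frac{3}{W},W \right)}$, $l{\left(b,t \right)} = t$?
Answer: $\frac{232769}{8} \approx 29096.0$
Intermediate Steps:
$T{\left(W \right)} = W^{2} + 59 W$ ($T{\left(W \right)} = \left(W^{2} + 58 W\right) + W = W^{2} + 59 W$)
$V = \frac{2769}{8}$ ($V = - \frac{\left(-4 - 67\right) 39}{8} = - \frac{\left(-71\right) 39}{8} = \left(- \frac{1}{8}\right) \left(-2769\right) = \frac{2769}{8} \approx 346.13$)
$\left(26428 + T{\left(27 \right)}\right) + V = \left(26428 + 27 \left(59 + 27\right)\right) + \frac{2769}{8} = \left(26428 + 27 \cdot 86\right) + \frac{2769}{8} = \left(26428 + 2322\right) + \frac{2769}{8} = 28750 + \frac{2769}{8} = \frac{232769}{8}$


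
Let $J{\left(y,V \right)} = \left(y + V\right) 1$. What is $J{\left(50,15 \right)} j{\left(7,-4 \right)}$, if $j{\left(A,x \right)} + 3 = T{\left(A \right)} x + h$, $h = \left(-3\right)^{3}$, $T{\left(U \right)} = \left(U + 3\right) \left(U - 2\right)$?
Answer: $-14950$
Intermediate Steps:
$T{\left(U \right)} = \left(-2 + U\right) \left(3 + U\right)$ ($T{\left(U \right)} = \left(3 + U\right) \left(-2 + U\right) = \left(-2 + U\right) \left(3 + U\right)$)
$h = -27$
$j{\left(A,x \right)} = -30 + x \left(-6 + A + A^{2}\right)$ ($j{\left(A,x \right)} = -3 + \left(\left(-6 + A + A^{2}\right) x - 27\right) = -3 + \left(x \left(-6 + A + A^{2}\right) - 27\right) = -3 + \left(-27 + x \left(-6 + A + A^{2}\right)\right) = -30 + x \left(-6 + A + A^{2}\right)$)
$J{\left(y,V \right)} = V + y$ ($J{\left(y,V \right)} = \left(V + y\right) 1 = V + y$)
$J{\left(50,15 \right)} j{\left(7,-4 \right)} = \left(15 + 50\right) \left(-30 - 4 \left(-6 + 7 + 7^{2}\right)\right) = 65 \left(-30 - 4 \left(-6 + 7 + 49\right)\right) = 65 \left(-30 - 200\right) = 65 \left(-230\right) = -14950$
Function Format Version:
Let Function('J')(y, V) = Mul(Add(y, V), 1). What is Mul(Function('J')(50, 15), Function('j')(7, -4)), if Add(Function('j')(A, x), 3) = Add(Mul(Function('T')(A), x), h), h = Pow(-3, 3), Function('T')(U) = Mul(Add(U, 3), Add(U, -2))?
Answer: -14950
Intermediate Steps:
Function('T')(U) = Mul(Add(-2, U), Add(3, U)) (Function('T')(U) = Mul(Add(3, U), Add(-2, U)) = Mul(Add(-2, U), Add(3, U)))
h = -27
Function('j')(A, x) = Add(-30, Mul(x, Add(-6, A, Pow(A, 2)))) (Function('j')(A, x) = Add(-3, Add(Mul(Add(-6, A, Pow(A, 2)), x), -27)) = Add(-3, Add(Mul(x, Add(-6, A, Pow(A, 2))), -27)) = Add(-3, Add(-27, Mul(x, Add(-6, A, Pow(A, 2))))) = Add(-30, Mul(x, Add(-6, A, Pow(A, 2)))))
Function('J')(y, V) = Add(V, y) (Function('J')(y, V) = Mul(Add(V, y), 1) = Add(V, y))
Mul(Function('J')(50, 15), Function('j')(7, -4)) = Mul(Add(15, 50), Add(-30, Mul(-4, Add(-6, 7, Pow(7, 2))))) = Mul(65, Add(-30, Mul(-4, Add(-6, 7, 49)))) = Mul(65, Add(-30, Mul(-4, 50))) = Mul(65, Add(-30, -200)) = Mul(65, -230) = -14950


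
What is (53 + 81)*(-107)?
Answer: -14338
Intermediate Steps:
(53 + 81)*(-107) = 134*(-107) = -14338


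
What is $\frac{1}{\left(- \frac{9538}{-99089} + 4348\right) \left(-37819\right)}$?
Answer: $- \frac{99089}{16294259799690} \approx -6.0812 \cdot 10^{-9}$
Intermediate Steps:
$\frac{1}{\left(- \frac{9538}{-99089} + 4348\right) \left(-37819\right)} = \frac{1}{\left(-9538\right) \left(- \frac{1}{99089}\right) + 4348} \left(- \frac{1}{37819}\right) = \frac{1}{\frac{9538}{99089} + 4348} \left(- \frac{1}{37819}\right) = \frac{1}{\frac{430848510}{99089}} \left(- \frac{1}{37819}\right) = \frac{99089}{430848510} \left(- \frac{1}{37819}\right) = - \frac{99089}{16294259799690}$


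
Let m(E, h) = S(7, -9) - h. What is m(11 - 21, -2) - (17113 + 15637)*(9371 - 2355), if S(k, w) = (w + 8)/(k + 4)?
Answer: -2527513979/11 ≈ -2.2977e+8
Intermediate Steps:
S(k, w) = (8 + w)/(4 + k)
m(E, h) = -1/11 - h (m(E, h) = (8 - 9)/(4 + 7) - h = -1/11 - h)
m(11 - 21, -2) - (17113 + 15637)*(9371 - 2355) = (-1/11 - 1*(-2)) - (17113 + 15637)*(9371 - 2355) = (-1/11 + 2) - 32750*7016 = 21/11 - 1*229774000 = 21/11 - 229774000 = -2527513979/11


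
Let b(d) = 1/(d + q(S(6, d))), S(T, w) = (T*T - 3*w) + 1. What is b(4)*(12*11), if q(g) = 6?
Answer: 66/5 ≈ 13.200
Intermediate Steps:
S(T, w) = 1 + T² - 3*w (S(T, w) = (T² - 3*w) + 1 = 1 + T² - 3*w)
b(d) = 1/(6 + d) (b(d) = 1/(d + 6) = 1/(6 + d))
b(4)*(12*11) = (12*11)/(6 + 4) = 132/10 = (⅒)*132 = 66/5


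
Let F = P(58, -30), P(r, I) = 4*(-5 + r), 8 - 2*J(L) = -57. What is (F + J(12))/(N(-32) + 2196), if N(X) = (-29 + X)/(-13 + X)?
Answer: 22005/197762 ≈ 0.11127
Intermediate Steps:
N(X) = (-29 + X)/(-13 + X)
J(L) = 65/2 (J(L) = 4 - 1/2*(-57) = 4 + 57/2 = 65/2)
P(r, I) = -20 + 4*r
F = 212 (F = -20 + 4*58 = -20 + 232 = 212)
(F + J(12))/(N(-32) + 2196) = (212 + 65/2)/((-29 - 32)/(-13 - 32) + 2196) = 489/(2*(-61/(-45) + 2196)) = 489/(2*(-1/45*(-61) + 2196)) = 489/(2*(61/45 + 2196)) = 489/(2*(98881/45)) = (489/2)*(45/98881) = 22005/197762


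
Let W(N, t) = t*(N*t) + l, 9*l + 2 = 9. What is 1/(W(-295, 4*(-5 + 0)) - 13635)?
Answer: -9/1184708 ≈ -7.5968e-6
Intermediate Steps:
l = 7/9 (l = -2/9 + (1/9)*9 = -2/9 + 1 = 7/9 ≈ 0.77778)
W(N, t) = 7/9 + N*t**2 (W(N, t) = t*(N*t) + 7/9 = N*t**2 + 7/9 = 7/9 + N*t**2)
1/(W(-295, 4*(-5 + 0)) - 13635) = 1/((7/9 - 295*16*(-5 + 0)**2) - 13635) = 1/((7/9 - 295*(4*(-5))**2) - 13635) = 1/((7/9 - 295*(-20)**2) - 13635) = 1/((7/9 - 295*400) - 13635) = 1/((7/9 - 118000) - 13635) = 1/(-1061993/9 - 13635) = 1/(-1184708/9) = -9/1184708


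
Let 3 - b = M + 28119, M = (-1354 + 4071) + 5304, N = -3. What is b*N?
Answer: 108411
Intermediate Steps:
M = 8021 (M = 2717 + 5304 = 8021)
b = -36137 (b = 3 - (8021 + 28119) = 3 - 1*36140 = 3 - 36140 = -36137)
b*N = -36137*(-3) = 108411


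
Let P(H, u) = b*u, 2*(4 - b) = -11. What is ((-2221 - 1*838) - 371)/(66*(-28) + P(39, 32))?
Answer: 1715/772 ≈ 2.2215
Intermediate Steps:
b = 19/2 (b = 4 - 1/2*(-11) = 4 + 11/2 = 19/2 ≈ 9.5000)
P(H, u) = 19*u/2
((-2221 - 1*838) - 371)/(66*(-28) + P(39, 32)) = ((-2221 - 1*838) - 371)/(66*(-28) + (19/2)*32) = ((-2221 - 838) - 371)/(-1848 + 304) = (-3059 - 371)/(-1544) = -3430*(-1/1544) = 1715/772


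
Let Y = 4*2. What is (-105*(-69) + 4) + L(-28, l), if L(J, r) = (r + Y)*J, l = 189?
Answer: 1733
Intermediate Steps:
Y = 8
L(J, r) = J*(8 + r) (L(J, r) = (r + 8)*J = (8 + r)*J = J*(8 + r))
(-105*(-69) + 4) + L(-28, l) = (-105*(-69) + 4) - 28*(8 + 189) = (7245 + 4) - 28*197 = 7249 - 5516 = 1733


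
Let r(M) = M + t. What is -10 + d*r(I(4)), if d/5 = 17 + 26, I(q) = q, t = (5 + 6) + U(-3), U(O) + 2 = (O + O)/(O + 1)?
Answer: 3430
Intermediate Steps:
U(O) = -2 + 2*O/(1 + O) (U(O) = -2 + (O + O)/(O + 1) = -2 + (2*O)/(1 + O) = -2 + 2*O/(1 + O))
t = 12 (t = (5 + 6) - 2/(1 - 3) = 11 - 2/(-2) = 11 - 2*(-½) = 11 + 1 = 12)
d = 215 (d = 5*(17 + 26) = 5*43 = 215)
r(M) = 12 + M (r(M) = M + 12 = 12 + M)
-10 + d*r(I(4)) = -10 + 215*(12 + 4) = -10 + 215*16 = -10 + 3440 = 3430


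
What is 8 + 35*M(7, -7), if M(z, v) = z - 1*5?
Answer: 78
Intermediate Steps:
M(z, v) = -5 + z (M(z, v) = z - 5 = -5 + z)
8 + 35*M(7, -7) = 8 + 35*(-5 + 7) = 8 + 35*2 = 8 + 70 = 78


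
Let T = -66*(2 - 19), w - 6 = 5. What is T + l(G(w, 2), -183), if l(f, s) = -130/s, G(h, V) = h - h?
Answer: 205456/183 ≈ 1122.7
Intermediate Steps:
w = 11 (w = 6 + 5 = 11)
G(h, V) = 0
T = 1122 (T = -66*(-17) = 1122)
T + l(G(w, 2), -183) = 1122 - 130/(-183) = 1122 - 130*(-1/183) = 1122 + 130/183 = 205456/183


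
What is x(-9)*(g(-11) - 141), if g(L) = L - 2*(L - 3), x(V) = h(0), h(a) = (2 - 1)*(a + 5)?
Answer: -620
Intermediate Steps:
h(a) = 5 + a (h(a) = 1*(5 + a) = 5 + a)
x(V) = 5 (x(V) = 5 + 0 = 5)
g(L) = 6 - L (g(L) = L - 2*(-3 + L) = L + (6 - 2*L) = 6 - L)
x(-9)*(g(-11) - 141) = 5*((6 - 1*(-11)) - 141) = 5*((6 + 11) - 141) = 5*(17 - 141) = 5*(-124) = -620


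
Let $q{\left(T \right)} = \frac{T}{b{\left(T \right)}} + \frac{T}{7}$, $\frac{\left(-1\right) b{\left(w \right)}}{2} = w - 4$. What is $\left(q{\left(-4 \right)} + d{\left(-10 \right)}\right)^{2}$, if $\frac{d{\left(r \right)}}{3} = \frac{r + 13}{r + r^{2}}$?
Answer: $\frac{10201}{19600} \approx 0.52046$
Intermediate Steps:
$b{\left(w \right)} = 8 - 2 w$ ($b{\left(w \right)} = - 2 \left(w - 4\right) = - 2 \left(-4 + w\right) = 8 - 2 w$)
$d{\left(r \right)} = \frac{3 \left(13 + r\right)}{r + r^{2}}$ ($d{\left(r \right)} = 3 \frac{r + 13}{r + r^{2}} = 3 \frac{13 + r}{r + r^{2}} = \frac{3 \left(13 + r\right)}{r + r^{2}}$)
$q{\left(T \right)} = \frac{T}{7} + \frac{T}{8 - 2 T}$ ($q{\left(T \right)} = \frac{T}{8 - 2 T} + \frac{T}{7} = \frac{T}{7} + \frac{T}{8 - 2 T}$)
$\left(q{\left(-4 \right)} + d{\left(-10 \right)}\right)^{2} = \left(\frac{1}{14} \left(-4\right) \frac{1}{-4 - 4} \left(-15 + 2 \left(-4\right)\right) + \frac{3 \left(13 - 10\right)}{\left(-10\right) \left(1 - 10\right)}\right)^{2} = \left(\frac{1}{14} \left(-4\right) \frac{1}{-8} \left(-15 - 8\right) + 3 \left(- \frac{1}{10}\right) \frac{1}{-9} \cdot 3\right)^{2} = \left(\frac{1}{14} \left(-4\right) \left(- \frac{1}{8}\right) \left(-23\right) + 3 \left(- \frac{1}{10}\right) \left(- \frac{1}{9}\right) 3\right)^{2} = \left(- \frac{23}{28} + \frac{1}{10}\right)^{2} = \left(- \frac{101}{140}\right)^{2} = \frac{10201}{19600}$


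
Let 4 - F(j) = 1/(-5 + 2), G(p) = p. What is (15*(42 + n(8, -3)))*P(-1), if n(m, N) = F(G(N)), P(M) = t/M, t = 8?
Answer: -5560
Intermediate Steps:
P(M) = 8/M
F(j) = 13/3 (F(j) = 4 - 1/(-5 + 2) = 4 - 1/(-3) = 4 - 1*(-⅓) = 4 + ⅓ = 13/3)
n(m, N) = 13/3
(15*(42 + n(8, -3)))*P(-1) = (15*(42 + 13/3))*(8/(-1)) = (15*(139/3))*(8*(-1)) = 695*(-8) = -5560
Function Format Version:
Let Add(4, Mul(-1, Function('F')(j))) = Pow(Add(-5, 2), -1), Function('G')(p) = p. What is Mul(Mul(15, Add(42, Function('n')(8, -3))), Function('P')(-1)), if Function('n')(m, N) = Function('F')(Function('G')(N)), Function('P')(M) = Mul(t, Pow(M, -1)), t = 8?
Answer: -5560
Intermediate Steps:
Function('P')(M) = Mul(8, Pow(M, -1))
Function('F')(j) = Rational(13, 3) (Function('F')(j) = Add(4, Mul(-1, Pow(Add(-5, 2), -1))) = Add(4, Mul(-1, Pow(-3, -1))) = Add(4, Mul(-1, Rational(-1, 3))) = Add(4, Rational(1, 3)) = Rational(13, 3))
Function('n')(m, N) = Rational(13, 3)
Mul(Mul(15, Add(42, Function('n')(8, -3))), Function('P')(-1)) = Mul(Mul(15, Add(42, Rational(13, 3))), Mul(8, Pow(-1, -1))) = Mul(Mul(15, Rational(139, 3)), Mul(8, -1)) = Mul(695, -8) = -5560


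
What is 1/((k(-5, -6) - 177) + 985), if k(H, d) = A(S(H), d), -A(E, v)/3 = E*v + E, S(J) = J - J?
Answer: 1/808 ≈ 0.0012376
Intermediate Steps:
S(J) = 0
A(E, v) = -3*E - 3*E*v (A(E, v) = -3*(E*v + E) = -3*(E + E*v) = -3*E - 3*E*v)
k(H, d) = 0 (k(H, d) = -3*0*(1 + d) = 0)
1/((k(-5, -6) - 177) + 985) = 1/((0 - 177) + 985) = 1/(-177 + 985) = 1/808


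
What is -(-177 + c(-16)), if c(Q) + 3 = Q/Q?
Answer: 179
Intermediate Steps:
c(Q) = -2 (c(Q) = -3 + Q/Q = -3 + 1 = -2)
-(-177 + c(-16)) = -(-177 - 2) = -1*(-179) = 179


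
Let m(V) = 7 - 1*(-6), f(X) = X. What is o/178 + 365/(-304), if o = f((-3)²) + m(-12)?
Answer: -29141/27056 ≈ -1.0771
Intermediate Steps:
m(V) = 13 (m(V) = 7 + 6 = 13)
o = 22 (o = (-3)² + 13 = 9 + 13 = 22)
o/178 + 365/(-304) = 22/178 + 365/(-304) = 22*(1/178) + 365*(-1/304) = 11/89 - 365/304 = -29141/27056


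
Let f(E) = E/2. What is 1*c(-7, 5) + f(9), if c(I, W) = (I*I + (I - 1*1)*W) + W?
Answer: 37/2 ≈ 18.500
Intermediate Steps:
c(I, W) = W + I² + W*(-1 + I) (c(I, W) = (I² + (I - 1)*W) + W = (I² + (-1 + I)*W) + W = (I² + W*(-1 + I)) + W = W + I² + W*(-1 + I))
f(E) = E/2 (f(E) = E*(½) = E/2)
1*c(-7, 5) + f(9) = 1*(-7*(-7 + 5)) + (½)*9 = 1*(-7*(-2)) + 9/2 = 1*14 + 9/2 = 14 + 9/2 = 37/2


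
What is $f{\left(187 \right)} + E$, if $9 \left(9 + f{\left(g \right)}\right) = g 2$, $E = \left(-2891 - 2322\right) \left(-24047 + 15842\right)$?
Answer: $\frac{384954278}{9} \approx 4.2773 \cdot 10^{7}$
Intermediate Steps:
$E = 42772665$ ($E = \left(-5213\right) \left(-8205\right) = 42772665$)
$f{\left(g \right)} = -9 + \frac{2 g}{9}$ ($f{\left(g \right)} = -9 + \frac{g 2}{9} = -9 + \frac{2 g}{9}$)
$f{\left(187 \right)} + E = \left(-9 + \frac{2}{9} \cdot 187\right) + 42772665 = \left(-9 + \frac{374}{9}\right) + 42772665 = \frac{293}{9} + 42772665 = \frac{384954278}{9}$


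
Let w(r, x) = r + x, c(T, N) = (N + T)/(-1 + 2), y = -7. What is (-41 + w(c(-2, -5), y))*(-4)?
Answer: 220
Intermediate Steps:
c(T, N) = N + T (c(T, N) = (N + T)/1 = (N + T)*1 = N + T)
(-41 + w(c(-2, -5), y))*(-4) = (-41 + ((-5 - 2) - 7))*(-4) = (-41 + (-7 - 7))*(-4) = (-41 - 14)*(-4) = -55*(-4) = 220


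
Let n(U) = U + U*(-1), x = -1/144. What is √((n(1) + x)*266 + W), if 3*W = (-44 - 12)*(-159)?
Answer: √427126/12 ≈ 54.462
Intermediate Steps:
x = -1/144 (x = -1*1/144 = -1/144 ≈ -0.0069444)
n(U) = 0 (n(U) = U - U = 0)
W = 2968 (W = ((-44 - 12)*(-159))/3 = (-56*(-159))/3 = (⅓)*8904 = 2968)
√((n(1) + x)*266 + W) = √((0 - 1/144)*266 + 2968) = √(-1/144*266 + 2968) = √(-133/72 + 2968) = √(213563/72) = √427126/12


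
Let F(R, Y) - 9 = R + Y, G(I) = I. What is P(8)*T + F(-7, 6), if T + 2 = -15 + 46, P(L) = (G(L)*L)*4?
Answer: 7432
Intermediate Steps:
P(L) = 4*L**2 (P(L) = (L*L)*4 = L**2*4 = 4*L**2)
T = 29 (T = -2 + (-15 + 46) = -2 + 31 = 29)
F(R, Y) = 9 + R + Y (F(R, Y) = 9 + (R + Y) = 9 + R + Y)
P(8)*T + F(-7, 6) = (4*8**2)*29 + (9 - 7 + 6) = (4*64)*29 + 8 = 256*29 + 8 = 7424 + 8 = 7432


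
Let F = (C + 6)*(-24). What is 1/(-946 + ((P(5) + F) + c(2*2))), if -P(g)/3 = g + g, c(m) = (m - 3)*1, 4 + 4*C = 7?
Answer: -1/1137 ≈ -0.00087951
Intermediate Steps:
C = 3/4 (C = -1 + (1/4)*7 = -1 + 7/4 = 3/4 ≈ 0.75000)
c(m) = -3 + m (c(m) = (-3 + m)*1 = -3 + m)
F = -162 (F = (3/4 + 6)*(-24) = (27/4)*(-24) = -162)
P(g) = -6*g (P(g) = -3*(g + g) = -6*g)
1/(-946 + ((P(5) + F) + c(2*2))) = 1/(-946 + ((-6*5 - 162) + (-3 + 2*2))) = 1/(-946 + ((-30 - 162) + (-3 + 4))) = 1/(-946 + (-192 + 1)) = 1/(-946 - 191) = 1/(-1137) = -1/1137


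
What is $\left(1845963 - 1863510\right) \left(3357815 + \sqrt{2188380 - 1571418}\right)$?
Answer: $-58919579805 - 543957 \sqrt{642} \approx -5.8933 \cdot 10^{10}$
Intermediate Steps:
$\left(1845963 - 1863510\right) \left(3357815 + \sqrt{2188380 - 1571418}\right) = - 17547 \left(3357815 + \sqrt{616962}\right) = - 17547 \left(3357815 + 31 \sqrt{642}\right) = -58919579805 - 543957 \sqrt{642}$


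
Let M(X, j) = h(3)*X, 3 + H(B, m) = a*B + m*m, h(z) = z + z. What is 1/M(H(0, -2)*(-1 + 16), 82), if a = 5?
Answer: 1/90 ≈ 0.011111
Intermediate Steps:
h(z) = 2*z
H(B, m) = -3 + m² + 5*B (H(B, m) = -3 + (5*B + m*m) = -3 + (5*B + m²) = -3 + (m² + 5*B) = -3 + m² + 5*B)
M(X, j) = 6*X (M(X, j) = (2*3)*X = 6*X)
1/M(H(0, -2)*(-1 + 16), 82) = 1/(6*((-3 + (-2)² + 5*0)*(-1 + 16))) = 1/(6*((-3 + 4 + 0)*15)) = 1/(6*(1*15)) = 1/(6*15) = 1/90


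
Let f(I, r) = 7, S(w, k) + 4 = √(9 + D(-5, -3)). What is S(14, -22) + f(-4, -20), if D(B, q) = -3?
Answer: 3 + √6 ≈ 5.4495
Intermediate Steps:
S(w, k) = -4 + √6 (S(w, k) = -4 + √(9 - 3) = -4 + √6)
S(14, -22) + f(-4, -20) = (-4 + √6) + 7 = 3 + √6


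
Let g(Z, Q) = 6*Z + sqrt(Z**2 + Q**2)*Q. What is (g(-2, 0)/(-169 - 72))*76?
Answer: 912/241 ≈ 3.7842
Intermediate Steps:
g(Z, Q) = 6*Z + Q*sqrt(Q**2 + Z**2) (g(Z, Q) = 6*Z + sqrt(Q**2 + Z**2)*Q = 6*Z + Q*sqrt(Q**2 + Z**2))
(g(-2, 0)/(-169 - 72))*76 = ((6*(-2) + 0*sqrt(0**2 + (-2)**2))/(-169 - 72))*76 = ((-12 + 0*sqrt(0 + 4))/(-241))*76 = -(-12 + 0*sqrt(4))/241*76 = -(-12 + 0*2)/241*76 = -(-12 + 0)/241*76 = -1/241*(-12)*76 = (12/241)*76 = 912/241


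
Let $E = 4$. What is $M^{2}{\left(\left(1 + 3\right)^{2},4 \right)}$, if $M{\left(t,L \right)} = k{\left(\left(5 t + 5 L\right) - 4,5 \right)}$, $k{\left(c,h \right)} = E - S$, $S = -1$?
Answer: $25$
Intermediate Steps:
$k{\left(c,h \right)} = 5$ ($k{\left(c,h \right)} = 4 - -1 = 4 + 1 = 5$)
$M{\left(t,L \right)} = 5$
$M^{2}{\left(\left(1 + 3\right)^{2},4 \right)} = 5^{2} = 25$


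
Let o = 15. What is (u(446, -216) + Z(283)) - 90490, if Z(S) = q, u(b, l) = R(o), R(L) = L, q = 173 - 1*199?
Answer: -90501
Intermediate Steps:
q = -26 (q = 173 - 199 = -26)
u(b, l) = 15
Z(S) = -26
(u(446, -216) + Z(283)) - 90490 = (15 - 26) - 90490 = -11 - 90490 = -90501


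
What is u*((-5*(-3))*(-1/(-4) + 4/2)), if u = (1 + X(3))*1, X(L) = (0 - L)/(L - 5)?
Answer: 675/8 ≈ 84.375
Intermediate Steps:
X(L) = -L/(-5 + L) (X(L) = (-L)/(-5 + L) = -L/(-5 + L))
u = 5/2 (u = (1 - 1*3/(-5 + 3))*1 = (1 - 1*3/(-2))*1 = (1 - 1*3*(-½))*1 = (1 + 3/2)*1 = (5/2)*1 = 5/2 ≈ 2.5000)
u*((-5*(-3))*(-1/(-4) + 4/2)) = 5*((-5*(-3))*(-1/(-4) + 4/2))/2 = 5*(15*(-1*(-¼) + 4*(½)))/2 = 5*(15*(¼ + 2))/2 = 5*(15*(9/4))/2 = (5/2)*(135/4) = 675/8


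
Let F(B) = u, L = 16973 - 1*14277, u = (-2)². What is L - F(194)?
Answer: 2692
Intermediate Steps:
u = 4
L = 2696 (L = 16973 - 14277 = 2696)
F(B) = 4
L - F(194) = 2696 - 1*4 = 2696 - 4 = 2692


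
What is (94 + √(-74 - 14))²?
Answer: 8748 + 376*I*√22 ≈ 8748.0 + 1763.6*I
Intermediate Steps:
(94 + √(-74 - 14))² = (94 + √(-88))² = (94 + 2*I*√22)²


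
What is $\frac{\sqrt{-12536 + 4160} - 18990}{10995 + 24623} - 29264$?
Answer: $- \frac{521172071}{17809} + \frac{i \sqrt{2094}}{17809} \approx -29265.0 + 0.0025695 i$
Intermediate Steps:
$\frac{\sqrt{-12536 + 4160} - 18990}{10995 + 24623} - 29264 = \frac{\sqrt{-8376} - 18990}{35618} - 29264 = \left(2 i \sqrt{2094} - 18990\right) \frac{1}{35618} - 29264 = \left(-18990 + 2 i \sqrt{2094}\right) \frac{1}{35618} - 29264 = \left(- \frac{9495}{17809} + \frac{i \sqrt{2094}}{17809}\right) - 29264 = - \frac{521172071}{17809} + \frac{i \sqrt{2094}}{17809}$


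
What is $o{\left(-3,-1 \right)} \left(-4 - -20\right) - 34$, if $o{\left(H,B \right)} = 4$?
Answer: $30$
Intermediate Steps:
$o{\left(-3,-1 \right)} \left(-4 - -20\right) - 34 = 4 \left(-4 - -20\right) - 34 = 4 \left(-4 + 20\right) - 34 = 4 \cdot 16 - 34 = 64 - 34 = 30$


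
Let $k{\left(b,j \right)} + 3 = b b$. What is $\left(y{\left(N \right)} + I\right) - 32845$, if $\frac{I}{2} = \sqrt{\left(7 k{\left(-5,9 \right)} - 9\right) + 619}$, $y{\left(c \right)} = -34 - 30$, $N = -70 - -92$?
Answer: $-32909 + 4 \sqrt{191} \approx -32854.0$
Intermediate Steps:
$k{\left(b,j \right)} = -3 + b^{2}$ ($k{\left(b,j \right)} = -3 + b b = -3 + b^{2}$)
$N = 22$ ($N = -70 + 92 = 22$)
$y{\left(c \right)} = -64$ ($y{\left(c \right)} = -34 - 30 = -64$)
$I = 4 \sqrt{191}$ ($I = 2 \sqrt{\left(7 \left(-3 + \left(-5\right)^{2}\right) - 9\right) + 619} = 2 \sqrt{\left(7 \left(-3 + 25\right) - 9\right) + 619} = 2 \sqrt{\left(7 \cdot 22 - 9\right) + 619} = 2 \sqrt{\left(154 - 9\right) + 619} = 2 \sqrt{145 + 619} = 2 \sqrt{764} = 2 \cdot 2 \sqrt{191} = 4 \sqrt{191} \approx 55.281$)
$\left(y{\left(N \right)} + I\right) - 32845 = \left(-64 + 4 \sqrt{191}\right) - 32845 = -32909 + 4 \sqrt{191}$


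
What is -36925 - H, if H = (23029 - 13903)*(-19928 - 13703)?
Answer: 306879581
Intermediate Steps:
H = -306916506 (H = 9126*(-33631) = -306916506)
-36925 - H = -36925 - 1*(-306916506) = -36925 + 306916506 = 306879581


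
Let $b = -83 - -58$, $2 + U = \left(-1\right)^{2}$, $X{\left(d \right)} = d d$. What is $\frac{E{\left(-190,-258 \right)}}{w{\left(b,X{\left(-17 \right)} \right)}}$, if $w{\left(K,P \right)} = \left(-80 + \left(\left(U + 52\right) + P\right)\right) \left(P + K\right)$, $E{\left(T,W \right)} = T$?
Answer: $- \frac{19}{6864} \approx -0.0027681$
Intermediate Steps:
$X{\left(d \right)} = d^{2}$
$U = -1$ ($U = -2 + \left(-1\right)^{2} = -2 + 1 = -1$)
$b = -25$ ($b = -83 + 58 = -25$)
$w{\left(K,P \right)} = \left(-29 + P\right) \left(K + P\right)$ ($w{\left(K,P \right)} = \left(-80 + \left(\left(-1 + 52\right) + P\right)\right) \left(P + K\right) = \left(-80 + \left(51 + P\right)\right) \left(K + P\right) = \left(-29 + P\right) \left(K + P\right)$)
$\frac{E{\left(-190,-258 \right)}}{w{\left(b,X{\left(-17 \right)} \right)}} = - \frac{190}{\left(\left(-17\right)^{2}\right)^{2} - -725 - 29 \left(-17\right)^{2} - 25 \left(-17\right)^{2}} = - \frac{190}{289^{2} + 725 - 8381 - 7225} = - \frac{190}{83521 + 725 - 8381 - 7225} = - \frac{190}{68640} = \left(-190\right) \frac{1}{68640} = - \frac{19}{6864}$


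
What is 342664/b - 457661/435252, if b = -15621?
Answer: -52098104603/2266357164 ≈ -22.988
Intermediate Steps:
342664/b - 457661/435252 = 342664/(-15621) - 457661/435252 = 342664*(-1/15621) - 457661*1/435252 = -342664/15621 - 457661/435252 = -52098104603/2266357164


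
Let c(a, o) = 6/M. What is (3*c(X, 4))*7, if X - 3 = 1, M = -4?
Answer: -63/2 ≈ -31.500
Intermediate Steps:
X = 4 (X = 3 + 1 = 4)
c(a, o) = -3/2 (c(a, o) = 6/(-4) = 6*(-¼) = -3/2)
(3*c(X, 4))*7 = (3*(-3/2))*7 = -9/2*7 = -63/2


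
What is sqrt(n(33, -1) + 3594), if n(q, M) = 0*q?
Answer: sqrt(3594) ≈ 59.950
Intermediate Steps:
n(q, M) = 0
sqrt(n(33, -1) + 3594) = sqrt(0 + 3594) = sqrt(3594)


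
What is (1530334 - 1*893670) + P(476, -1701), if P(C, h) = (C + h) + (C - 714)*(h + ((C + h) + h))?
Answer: 1736665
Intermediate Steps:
P(C, h) = C + h + (-714 + C)*(C + 3*h) (P(C, h) = (C + h) + (-714 + C)*(h + (C + 2*h)) = (C + h) + (-714 + C)*(C + 3*h) = C + h + (-714 + C)*(C + 3*h))
(1530334 - 1*893670) + P(476, -1701) = (1530334 - 1*893670) + (476² - 2141*(-1701) - 713*476 + 3*476*(-1701)) = (1530334 - 893670) + (226576 + 3641841 - 339388 - 2429028) = 636664 + 1100001 = 1736665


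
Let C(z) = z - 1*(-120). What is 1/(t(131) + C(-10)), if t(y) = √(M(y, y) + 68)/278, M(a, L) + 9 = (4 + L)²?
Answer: 2125310/233779529 - 139*√4571/233779529 ≈ 0.0090509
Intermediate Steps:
M(a, L) = -9 + (4 + L)²
t(y) = √(59 + (4 + y)²)/278 (t(y) = √((-9 + (4 + y)²) + 68)/278 = √(59 + (4 + y)²)*(1/278) = √(59 + (4 + y)²)/278)
C(z) = 120 + z (C(z) = z + 120 = 120 + z)
1/(t(131) + C(-10)) = 1/(√(59 + (4 + 131)²)/278 + (120 - 10)) = 1/(√(59 + 135²)/278 + 110) = 1/(√(59 + 18225)/278 + 110) = 1/(√18284/278 + 110) = 1/((2*√4571)/278 + 110) = 1/(√4571/139 + 110) = 1/(110 + √4571/139)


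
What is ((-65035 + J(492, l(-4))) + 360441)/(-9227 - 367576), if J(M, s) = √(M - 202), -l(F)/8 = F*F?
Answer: -295406/376803 - √290/376803 ≈ -0.78403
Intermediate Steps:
l(F) = -8*F² (l(F) = -8*F*F = -8*F²)
J(M, s) = √(-202 + M)
((-65035 + J(492, l(-4))) + 360441)/(-9227 - 367576) = ((-65035 + √(-202 + 492)) + 360441)/(-9227 - 367576) = ((-65035 + √290) + 360441)/(-376803) = (295406 + √290)*(-1/376803) = -295406/376803 - √290/376803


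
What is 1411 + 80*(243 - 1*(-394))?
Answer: 52371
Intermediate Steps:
1411 + 80*(243 - 1*(-394)) = 1411 + 80*(243 + 394) = 1411 + 80*637 = 1411 + 50960 = 52371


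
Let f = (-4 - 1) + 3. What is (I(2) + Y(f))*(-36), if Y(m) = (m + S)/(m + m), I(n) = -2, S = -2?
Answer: 36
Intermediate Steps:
f = -2 (f = -5 + 3 = -2)
Y(m) = (-2 + m)/(2*m) (Y(m) = (m - 2)/(m + m) = (-2 + m)/((2*m)) = (-2 + m)*(1/(2*m)) = (-2 + m)/(2*m))
(I(2) + Y(f))*(-36) = (-2 + (½)*(-2 - 2)/(-2))*(-36) = (-2 + (½)*(-½)*(-4))*(-36) = (-2 + 1)*(-36) = -1*(-36) = 36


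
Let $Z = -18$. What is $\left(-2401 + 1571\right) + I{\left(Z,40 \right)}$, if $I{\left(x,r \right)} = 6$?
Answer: $-824$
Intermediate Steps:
$\left(-2401 + 1571\right) + I{\left(Z,40 \right)} = \left(-2401 + 1571\right) + 6 = -830 + 6 = -824$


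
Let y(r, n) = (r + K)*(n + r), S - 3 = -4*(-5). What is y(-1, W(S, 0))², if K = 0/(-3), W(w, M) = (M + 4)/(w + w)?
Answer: 441/529 ≈ 0.83365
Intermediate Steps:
S = 23 (S = 3 - 4*(-5) = 3 + 20 = 23)
W(w, M) = (4 + M)/(2*w) (W(w, M) = (4 + M)/((2*w)) = (4 + M)*(1/(2*w)) = (4 + M)/(2*w))
K = 0 (K = 0*(-⅓) = 0)
y(r, n) = r*(n + r) (y(r, n) = (r + 0)*(n + r) = r*(n + r))
y(-1, W(S, 0))² = (-((½)*(4 + 0)/23 - 1))² = (-((½)*(1/23)*4 - 1))² = (-(2/23 - 1))² = (-1*(-21/23))² = (21/23)² = 441/529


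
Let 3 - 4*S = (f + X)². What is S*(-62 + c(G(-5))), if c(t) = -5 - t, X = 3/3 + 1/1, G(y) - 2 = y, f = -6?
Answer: 208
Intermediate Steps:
G(y) = 2 + y
X = 2 (X = 3*(⅓) + 1*1 = 1 + 1 = 2)
S = -13/4 (S = ¾ - (-6 + 2)²/4 = ¾ - ¼*(-4)² = ¾ - ¼*16 = ¾ - 4 = -13/4 ≈ -3.2500)
S*(-62 + c(G(-5))) = -13*(-62 + (-5 - (2 - 5)))/4 = -13*(-62 + (-5 - 1*(-3)))/4 = -13*(-62 + (-5 + 3))/4 = -13*(-62 - 2)/4 = -13/4*(-64) = 208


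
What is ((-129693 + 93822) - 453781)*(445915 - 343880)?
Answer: -49961641820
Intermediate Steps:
((-129693 + 93822) - 453781)*(445915 - 343880) = (-35871 - 453781)*102035 = -489652*102035 = -49961641820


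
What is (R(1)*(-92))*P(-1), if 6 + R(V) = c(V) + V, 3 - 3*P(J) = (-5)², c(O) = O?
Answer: -8096/3 ≈ -2698.7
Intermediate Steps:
P(J) = -22/3 (P(J) = 1 - ⅓*(-5)² = 1 - ⅓*25 = 1 - 25/3 = -22/3)
R(V) = -6 + 2*V (R(V) = -6 + (V + V) = -6 + 2*V)
(R(1)*(-92))*P(-1) = ((-6 + 2*1)*(-92))*(-22/3) = ((-6 + 2)*(-92))*(-22/3) = -4*(-92)*(-22/3) = 368*(-22/3) = -8096/3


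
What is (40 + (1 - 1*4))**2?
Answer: 1369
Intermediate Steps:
(40 + (1 - 1*4))**2 = (40 + (1 - 4))**2 = (40 - 3)**2 = 37**2 = 1369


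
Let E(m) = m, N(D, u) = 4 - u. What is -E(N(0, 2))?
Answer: -2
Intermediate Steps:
-E(N(0, 2)) = -(4 - 1*2) = -(4 - 2) = -1*2 = -2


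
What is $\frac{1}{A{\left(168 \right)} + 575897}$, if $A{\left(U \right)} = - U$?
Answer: $\frac{1}{575729} \approx 1.7369 \cdot 10^{-6}$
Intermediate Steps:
$\frac{1}{A{\left(168 \right)} + 575897} = \frac{1}{\left(-1\right) 168 + 575897} = \frac{1}{-168 + 575897} = \frac{1}{575729}$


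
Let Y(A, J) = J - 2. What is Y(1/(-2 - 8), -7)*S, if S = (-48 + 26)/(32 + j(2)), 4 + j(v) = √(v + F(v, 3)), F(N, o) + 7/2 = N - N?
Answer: 11088/1571 - 198*I*√6/1571 ≈ 7.0579 - 0.30872*I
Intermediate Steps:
Y(A, J) = -2 + J
F(N, o) = -7/2 (F(N, o) = -7/2 + (N - N) = -7/2 + 0 = -7/2)
j(v) = -4 + √(-7/2 + v) (j(v) = -4 + √(v - 7/2) = -4 + √(-7/2 + v))
S = -22/(28 + I*√6/2) (S = (-48 + 26)/(32 + (-4 + √(-14 + 4*2)/2)) = -22/(32 + (-4 + √(-14 + 8)/2)) = -22/(32 + (-4 + √(-6)/2)) = -22/(32 + (-4 + (I*√6)/2)) = -22/(32 + (-4 + I*√6/2)) = -22/(28 + I*√6/2) ≈ -0.78421 + 0.034302*I)
Y(1/(-2 - 8), -7)*S = (-2 - 7)*(-1232/1571 + 22*I*√6/1571) = -9*(-1232/1571 + 22*I*√6/1571) = 11088/1571 - 198*I*√6/1571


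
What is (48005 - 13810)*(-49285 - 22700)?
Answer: -2461527075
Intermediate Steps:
(48005 - 13810)*(-49285 - 22700) = 34195*(-71985) = -2461527075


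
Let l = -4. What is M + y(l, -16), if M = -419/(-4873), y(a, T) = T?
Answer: -77549/4873 ≈ -15.914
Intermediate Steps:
M = 419/4873 (M = -419*(-1/4873) = 419/4873 ≈ 0.085984)
M + y(l, -16) = 419/4873 - 16 = -77549/4873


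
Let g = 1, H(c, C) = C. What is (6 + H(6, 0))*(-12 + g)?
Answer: -66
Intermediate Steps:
(6 + H(6, 0))*(-12 + g) = (6 + 0)*(-12 + 1) = 6*(-11) = -66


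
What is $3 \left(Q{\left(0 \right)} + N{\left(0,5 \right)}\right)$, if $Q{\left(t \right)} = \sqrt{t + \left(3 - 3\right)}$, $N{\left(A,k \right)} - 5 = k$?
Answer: $30$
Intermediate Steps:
$N{\left(A,k \right)} = 5 + k$
$Q{\left(t \right)} = \sqrt{t}$ ($Q{\left(t \right)} = \sqrt{t + \left(3 - 3\right)} = \sqrt{t + 0} = \sqrt{t}$)
$3 \left(Q{\left(0 \right)} + N{\left(0,5 \right)}\right) = 3 \left(\sqrt{0} + \left(5 + 5\right)\right) = 3 \left(0 + 10\right) = 3 \cdot 10 = 30$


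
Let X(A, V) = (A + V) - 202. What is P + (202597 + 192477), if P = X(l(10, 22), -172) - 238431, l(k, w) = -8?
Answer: 156261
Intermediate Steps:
X(A, V) = -202 + A + V
P = -238813 (P = (-202 - 8 - 172) - 238431 = -382 - 238431 = -238813)
P + (202597 + 192477) = -238813 + (202597 + 192477) = -238813 + 395074 = 156261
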